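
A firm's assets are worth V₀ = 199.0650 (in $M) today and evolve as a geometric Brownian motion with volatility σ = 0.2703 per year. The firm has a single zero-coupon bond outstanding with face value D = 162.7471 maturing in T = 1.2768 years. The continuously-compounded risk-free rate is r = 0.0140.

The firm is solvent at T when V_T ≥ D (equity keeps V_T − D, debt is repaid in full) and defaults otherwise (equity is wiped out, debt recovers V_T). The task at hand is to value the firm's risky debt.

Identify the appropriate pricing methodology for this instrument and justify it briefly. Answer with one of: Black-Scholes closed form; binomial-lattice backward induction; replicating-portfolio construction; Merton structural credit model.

Key observation: the question is about default risk generated by asset-value dynamics against a debt face of 162.7471 — the structural framework prices exactly that.

framework: Merton structural credit model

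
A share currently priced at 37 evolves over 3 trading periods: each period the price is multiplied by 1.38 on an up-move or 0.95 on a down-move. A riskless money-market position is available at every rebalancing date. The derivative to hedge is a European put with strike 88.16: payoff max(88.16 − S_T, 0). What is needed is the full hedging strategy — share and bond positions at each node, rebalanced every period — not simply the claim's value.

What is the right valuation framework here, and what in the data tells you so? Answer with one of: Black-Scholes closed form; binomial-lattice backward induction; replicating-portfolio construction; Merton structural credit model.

Key observation: the deliverable is the dynamic trading strategy on the 3-step tree (spot 37, moves 1.38 and 0.95), so the valuation must go through the node-by-node replicating-portfolio solve.

framework: replicating-portfolio construction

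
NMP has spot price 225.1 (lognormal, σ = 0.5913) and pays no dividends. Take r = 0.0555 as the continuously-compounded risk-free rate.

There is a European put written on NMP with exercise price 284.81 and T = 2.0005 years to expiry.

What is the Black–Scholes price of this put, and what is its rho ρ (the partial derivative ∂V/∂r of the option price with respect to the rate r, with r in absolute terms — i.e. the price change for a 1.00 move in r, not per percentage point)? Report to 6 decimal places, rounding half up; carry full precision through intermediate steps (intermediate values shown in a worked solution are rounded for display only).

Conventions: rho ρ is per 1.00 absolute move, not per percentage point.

price = 93.495504
ρ = -364.341323

σ√T = 0.5913·√2.0005 = 0.836329
d₁ = (ln(S/K) + (r+σ²/2)T) / (σ√T) = (ln(225.1/284.81) + (0.0555+0.5913²/2)·2.0005) / 0.836329 = (-0.235278 + 0.460751) / 0.836329 = 0.269599
d₂ = d₁ − σ√T = 0.269599 − 0.836329 = -0.566730
e^{−rT} = 0.894914
N(−d₁) = 0.393734,  N(−d₂) = 0.714551
Put price V = K·e^{−rT}·N(−d₂) − S·N(−d₁) = 182.125130 − 88.629626 = 93.495504
ρ = −K·T·e^{−rT}·N(−d₂) = -364.341323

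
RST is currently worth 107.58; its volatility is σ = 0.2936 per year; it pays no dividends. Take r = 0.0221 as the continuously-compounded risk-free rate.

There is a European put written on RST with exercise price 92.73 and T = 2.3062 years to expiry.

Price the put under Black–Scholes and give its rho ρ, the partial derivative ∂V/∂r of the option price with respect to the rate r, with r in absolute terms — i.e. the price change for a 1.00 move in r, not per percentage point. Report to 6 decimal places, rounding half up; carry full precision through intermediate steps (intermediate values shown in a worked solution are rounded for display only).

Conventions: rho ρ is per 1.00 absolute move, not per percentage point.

σ√T = 0.2936·√2.3062 = 0.445866
d₁ = (ln(S/K) + (r+σ²/2)T) / (σ√T) = (ln(107.58/92.73) + (0.0221+0.2936²/2)·2.3062) / 0.445866 = (0.148543 + 0.150365) / 0.445866 = 0.670399
d₂ = d₁ − σ√T = 0.670399 − 0.445866 = 0.224532
e^{−rT} = 0.950310
N(−d₁) = 0.251302,  N(−d₂) = 0.411172
Put price V = K·e^{−rT}·N(−d₂) − S·N(−d₁) = 36.233359 − 27.035055 = 9.198304
ρ = −K·T·e^{−rT}·N(−d₂) = -83.561373

price = 9.198304
ρ = -83.561373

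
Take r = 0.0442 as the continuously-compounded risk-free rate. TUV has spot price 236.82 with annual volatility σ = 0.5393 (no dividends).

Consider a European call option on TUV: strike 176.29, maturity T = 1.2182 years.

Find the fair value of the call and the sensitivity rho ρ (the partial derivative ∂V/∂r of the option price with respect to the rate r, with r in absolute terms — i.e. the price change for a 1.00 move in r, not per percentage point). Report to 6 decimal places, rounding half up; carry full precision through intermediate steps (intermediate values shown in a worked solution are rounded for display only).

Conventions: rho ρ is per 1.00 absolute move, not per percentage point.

price = 89.711135
ρ = 124.867891

σ√T = 0.5393·√1.2182 = 0.595237
d₁ = (ln(S/K) + (r+σ²/2)T) / (σ√T) = (ln(236.82/176.29) + (0.0442+0.5393²/2)·1.2182) / 0.595237 = (0.295170 + 0.230998) / 0.595237 = 0.883964
d₂ = d₁ − σ√T = 0.883964 − 0.595237 = 0.288727
e^{−rT} = 0.947580
N(d₁) = 0.811642,  N(d₂) = 0.613605
Call price V = S·N(d₁) − K·e^{−rT}·N(d₂) = 192.213098 − 102.501963 = 89.711135
ρ = K·T·e^{−rT}·N(d₂) = 124.867891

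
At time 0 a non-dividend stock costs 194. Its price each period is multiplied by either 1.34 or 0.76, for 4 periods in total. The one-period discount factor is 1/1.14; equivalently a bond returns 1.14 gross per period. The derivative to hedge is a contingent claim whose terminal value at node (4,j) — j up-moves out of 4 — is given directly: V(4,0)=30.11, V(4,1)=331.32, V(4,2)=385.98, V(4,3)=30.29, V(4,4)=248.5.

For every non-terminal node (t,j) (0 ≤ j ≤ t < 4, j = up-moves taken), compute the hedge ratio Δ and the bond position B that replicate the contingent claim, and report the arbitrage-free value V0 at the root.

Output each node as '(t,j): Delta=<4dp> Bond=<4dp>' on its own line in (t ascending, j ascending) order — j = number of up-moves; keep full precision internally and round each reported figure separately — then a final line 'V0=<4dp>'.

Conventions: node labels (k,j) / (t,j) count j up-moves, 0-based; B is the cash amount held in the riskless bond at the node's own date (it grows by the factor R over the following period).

(0,0): Delta=-0.4286 Bond=208.5360
(1,0): Delta=-0.8293 Bond=296.8103
(1,1): Delta=-0.3090 Bond=206.6368
(2,0): Delta=1.8852 Bond=34.1868
(2,1): Delta=-1.6396 Bond=498.4568
(2,2): Delta=0.0882 Bond=97.2023
(3,0): Delta=6.0982 Bond=-319.8061
(3,1): Delta=0.6276 Bond=227.8040
(3,2): Delta=-2.3164 Bond=747.4180
(3,3): Delta=0.8060 Bond=-224.2459
V0=125.3839

Risk-neutral probability p* = (R−d)/(u−d) = (1.14−0.76)/(1.34−0.76) = 0.6552.
Expiry values: V(4,0)=30.1100, V(4,1)=331.3200, V(4,2)=385.9800, V(4,3)=30.2900, V(4,4)=248.5000
Node (3,0) S=85.1613: V=(p*·331.3200+(1−p*)·30.1100)/1.14=199.5215; Δ=(331.3200−30.1100)/(114.1162−64.7226)=6.0982; B=V−Δ·S=-319.8061
Node (3,1) S=150.1529: V=(p*·385.9800+(1−p*)·331.3200)/1.14=322.0454; Δ=(385.9800−331.3200)/(201.2049−114.1162)=0.6276; B=V−Δ·S=227.8040
Node (3,2) S=264.7433: V=(p*·30.2900+(1−p*)·385.9800)/1.14=134.1594; Δ=(30.2900−385.9800)/(354.7560−201.2049)=-2.3164; B=V−Δ·S=747.4180
Node (3,3) S=466.7842: V=(p*·248.5000+(1−p*)·30.2900)/1.14=151.9782; Δ=(248.5000−30.2900)/(625.4908−354.7560)=0.8060; B=V−Δ·S=-224.2459
Node (2,0) S=112.0544: V=(p*·322.0454+(1−p*)·199.5215)/1.14=245.4349; Δ=(322.0454−199.5215)/(150.1529−85.1613)=1.8852; B=V−Δ·S=34.1868
Node (2,1) S=197.5696: V=(p*·134.1594+(1−p*)·322.0454)/1.14=174.5155; Δ=(134.1594−322.0454)/(264.7433−150.1529)=-1.6396; B=V−Δ·S=498.4568
Node (2,2) S=348.3464: V=(p*·151.9782+(1−p*)·134.1594)/1.14=127.9244; Δ=(151.9782−134.1594)/(466.7842−264.7433)=0.0882; B=V−Δ·S=97.2023
Node (1,0) S=147.4400: V=(p*·174.5155+(1−p*)·245.4349)/1.14=174.5355; Δ=(174.5155−245.4349)/(197.5696−112.0544)=-0.8293; B=V−Δ·S=296.8103
Node (1,1) S=259.9600: V=(p*·127.9244+(1−p*)·174.5155)/1.14=126.3073; Δ=(127.9244−174.5155)/(348.3464−197.5696)=-0.3090; B=V−Δ·S=206.6368
Node (0,0) S=194.0000: V=(p*·126.3073+(1−p*)·174.5355)/1.14=125.3839; Δ=(126.3073−174.5355)/(259.9600−147.4400)=-0.4286; B=V−Δ·S=208.5360
Check: Δ(0,0)·S0 + B(0,0) = 125.3839 = V0.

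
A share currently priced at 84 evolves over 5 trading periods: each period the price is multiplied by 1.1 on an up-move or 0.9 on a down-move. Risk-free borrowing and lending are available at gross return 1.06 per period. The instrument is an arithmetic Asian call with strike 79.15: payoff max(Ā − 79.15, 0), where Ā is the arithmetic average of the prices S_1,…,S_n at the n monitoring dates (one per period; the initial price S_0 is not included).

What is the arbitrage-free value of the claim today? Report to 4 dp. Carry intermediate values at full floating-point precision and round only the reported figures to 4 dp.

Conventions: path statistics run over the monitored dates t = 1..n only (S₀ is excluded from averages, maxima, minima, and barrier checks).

No-arbitrage gives p* = (R−d)/(u−d) = 0.8000: enumerate every path, weight its payoff by its p*-probability, and discount by R^5.
Enumerate all 2^5 = 32 price paths (U = up ×1.1, D = down ×0.9); each path with k up-moves has probability p*^k·(1−p*)^(5−k).
DDDDD: Ā=61.9179, payoff=0.0000, prob=0.000320
UDDDD: Ā=75.6774, payoff=0.0000, prob=0.001280
DUDDD: Ā=72.3174, payoff=0.0000, prob=0.001280
UUDDD: Ā=88.3880, payoff=9.2380, prob=0.005120
DDUDD: Ā=69.2934, payoff=0.0000, prob=0.001280
UDUDD: Ā=84.6920, payoff=5.5420, prob=0.005120
DUUDD: Ā=81.3320, payoff=2.1820, prob=0.005120
UUUDD: Ā=99.4058, payoff=20.2558, prob=0.020480
DDDUD: Ā=66.5718, payoff=0.0000, prob=0.001280
UDDUD: Ā=81.3656, payoff=2.2156, prob=0.005120
DUDUD: Ā=78.0056, payoff=0.0000, prob=0.005120
UUDUD: Ā=95.3402, payoff=16.1902, prob=0.020480
DDUUD: Ā=74.9816, payoff=0.0000, prob=0.005120
UDUUD: Ā=91.6442, payoff=12.4942, prob=0.020480
DUUUD: Ā=88.2842, payoff=9.1342, prob=0.020480
UUUUD: Ā=107.9029, payoff=28.7529, prob=0.081920
DDDDU: Ā=64.1224, payoff=0.0000, prob=0.001280
UDDDU: Ā=78.3718, payoff=0.0000, prob=0.005120
DUDDU: Ā=75.0118, payoff=0.0000, prob=0.005120
UUDDU: Ā=91.6811, payoff=12.5311, prob=0.020480
DDUDU: Ā=71.9878, payoff=0.0000, prob=0.005120
UDUDU: Ā=87.9851, payoff=8.8351, prob=0.020480
DUUDU: Ā=84.6251, payoff=5.4751, prob=0.020480
UUUDU: Ā=103.4307, payoff=24.2807, prob=0.081920
DDDUU: Ā=69.2662, payoff=0.0000, prob=0.005120
UDDUU: Ā=84.6587, payoff=5.5087, prob=0.020480
DUDUU: Ā=81.2987, payoff=2.1487, prob=0.020480
UUDUU: Ā=99.3651, payoff=20.2151, prob=0.081920
DDUUU: Ā=78.2747, payoff=0.0000, prob=0.020480
UDUUU: Ā=95.6691, payoff=16.5191, prob=0.081920
DUUUU: Ā=92.3091, payoff=13.1591, prob=0.081920
UUUUU: Ā=112.8222, payoff=33.6722, prob=0.327680
Price = Σ prob·payoff / R^5 = 21.459582 / 1.338226 = 16.0358

price = 16.0358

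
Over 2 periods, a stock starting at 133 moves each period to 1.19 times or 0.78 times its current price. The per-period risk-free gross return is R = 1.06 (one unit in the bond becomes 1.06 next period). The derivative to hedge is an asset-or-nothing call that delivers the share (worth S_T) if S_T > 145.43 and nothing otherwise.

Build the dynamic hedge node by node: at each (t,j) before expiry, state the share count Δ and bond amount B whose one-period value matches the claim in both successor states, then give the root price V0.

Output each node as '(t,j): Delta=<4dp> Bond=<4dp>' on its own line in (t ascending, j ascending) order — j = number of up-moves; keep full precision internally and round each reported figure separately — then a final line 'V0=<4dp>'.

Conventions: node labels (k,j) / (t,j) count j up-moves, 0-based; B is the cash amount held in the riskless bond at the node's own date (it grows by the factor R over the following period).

No-arbitrage ⇒ martingale measure with p* = (R−d)/(u−d) = 0.6829.
Payoffs at expiry: V(2,0)=0.0000, V(2,1)=0.0000, V(2,2)=188.3413
Node (1,0) S=103.7400: V=(p*·0.0000+(1−p*)·0.0000)/1.06=0.0000; Δ=(0.0000−0.0000)/(123.4506−80.9172)=0.0000; B=V−Δ·S=0.0000
Node (1,1) S=158.2700: V=(p*·188.3413+(1−p*)·0.0000)/1.06=121.3428; Δ=(188.3413−0.0000)/(188.3413−123.4506)=2.9024; B=V−Δ·S=-338.0263
Node (0,0) S=133.0000: V=(p*·121.3428+(1−p*)·0.0000)/1.06=78.1776; Δ=(121.3428−0.0000)/(158.2700−103.7400)=2.2252; B=V−Δ·S=-217.7804
Sanity check at the root: Δ(0,0)·S0 + B(0,0) reproduces V0 = 78.1776.

(0,0): Delta=2.2252 Bond=-217.7804
(1,0): Delta=0.0000 Bond=0.0000
(1,1): Delta=2.9024 Bond=-338.0263
V0=78.1776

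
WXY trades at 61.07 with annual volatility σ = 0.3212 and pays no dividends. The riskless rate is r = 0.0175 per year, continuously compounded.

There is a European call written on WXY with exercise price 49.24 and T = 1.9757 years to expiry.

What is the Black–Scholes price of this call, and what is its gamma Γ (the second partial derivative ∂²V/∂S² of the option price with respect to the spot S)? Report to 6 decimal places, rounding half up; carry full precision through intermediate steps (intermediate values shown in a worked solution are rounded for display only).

σ√T = 0.3212·√1.9757 = 0.451477
d₁ = (ln(S/K) + (r+σ²/2)T) / (σ√T) = (ln(61.07/49.24) + (0.0175+0.3212²/2)·1.9757) / 0.451477 = (0.215314 + 0.136491) / 0.451477 = 0.779231
d₂ = d₁ − σ√T = 0.779231 − 0.451477 = 0.327753
e^{−rT} = 0.966016
N(d₁) = 0.782078,  N(d₂) = 0.628451
Call price V = S·N(d₁) − K·e^{−rT}·N(d₂) = 47.761511 − 29.893296 = 17.868215
φ(d₁) = (1/√(2π))·e^{−d₁²/2} = 0.294482
Γ = φ(d₁) / (S·σ·√T) = 0.010681

price = 17.868215
Γ = 0.010681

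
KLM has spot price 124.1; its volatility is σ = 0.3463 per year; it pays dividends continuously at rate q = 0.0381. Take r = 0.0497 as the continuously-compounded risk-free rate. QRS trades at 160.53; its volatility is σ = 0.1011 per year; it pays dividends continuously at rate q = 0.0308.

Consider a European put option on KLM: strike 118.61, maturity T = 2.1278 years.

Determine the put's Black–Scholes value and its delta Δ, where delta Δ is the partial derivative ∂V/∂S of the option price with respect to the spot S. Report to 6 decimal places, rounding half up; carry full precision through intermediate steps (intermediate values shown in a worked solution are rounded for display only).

σ√T = 0.3463·√2.1278 = 0.505147
d₁ = (ln(S/K) + (r−q+σ²/2)T) / (σ√T) = (ln(124.1/118.61) + (0.0497−0.0381+0.3463²/2)·2.1278) / 0.505147 = (0.045247 + 0.152269) / 0.505147 = 0.391007
d₂ = d₁ − σ√T = 0.391007 − 0.505147 = -0.114140
e^{−rT} = 0.899648
e^{−qT} = 0.922130
N(−d₁) = 0.347896,  N(−d₂) = 0.545437
Put price V = K·e^{−rT}·N(−d₂) − S·e^{−qT}·N(−d₁) = 58.202037 − 39.811931 = 18.390105
Δ = −e^{−qT}·N(−d₁) = -0.320805

price = 18.390105
Δ = -0.320805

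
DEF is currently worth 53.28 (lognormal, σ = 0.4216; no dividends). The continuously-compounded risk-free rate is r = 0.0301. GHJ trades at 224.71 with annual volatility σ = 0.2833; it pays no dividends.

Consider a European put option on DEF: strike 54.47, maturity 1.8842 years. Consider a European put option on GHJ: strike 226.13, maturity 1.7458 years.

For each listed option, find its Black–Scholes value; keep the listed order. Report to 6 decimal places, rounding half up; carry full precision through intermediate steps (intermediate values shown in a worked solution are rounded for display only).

price(DEF put K=54.47) = 11.039104
price(GHJ put K=226.13) = 27.775317

[DEF put K=54.47]
σ√T = 0.4216·√1.8842 = 0.578714
d₁ = (ln(S/K) + (r+σ²/2)T) / (σ√T) = (ln(53.28/54.47) + (0.0301+0.4216²/2)·1.8842) / 0.578714 = (-0.022089 + 0.224169) / 0.578714 = 0.349189
d₂ = d₁ − σ√T = 0.349189 − 0.578714 = -0.229526
e^{−rT} = 0.944864
N(−d₁) = 0.363474,  N(−d₂) = 0.590770
price = K·e^{−rT}·N(−d₂) − S·N(−d₁) = 30.404991 − 19.365887 = 11.039104
[GHJ put K=226.13]
σ√T = 0.2833·√1.7458 = 0.374321
d₁ = (ln(S/K) + (r+σ²/2)T) / (σ√T) = (ln(224.71/226.13) + (0.0301+0.2833²/2)·1.7458) / 0.374321 = (-0.006299 + 0.122607) / 0.374321 = 0.310715
d₂ = d₁ − σ√T = 0.310715 − 0.374321 = -0.063605
e^{−rT} = 0.948808
N(−d₁) = 0.378009,  N(−d₂) = 0.525358
price = K·e^{−rT}·N(−d₂) − S·N(−d₁) = 112.717608 − 84.942290 = 27.775317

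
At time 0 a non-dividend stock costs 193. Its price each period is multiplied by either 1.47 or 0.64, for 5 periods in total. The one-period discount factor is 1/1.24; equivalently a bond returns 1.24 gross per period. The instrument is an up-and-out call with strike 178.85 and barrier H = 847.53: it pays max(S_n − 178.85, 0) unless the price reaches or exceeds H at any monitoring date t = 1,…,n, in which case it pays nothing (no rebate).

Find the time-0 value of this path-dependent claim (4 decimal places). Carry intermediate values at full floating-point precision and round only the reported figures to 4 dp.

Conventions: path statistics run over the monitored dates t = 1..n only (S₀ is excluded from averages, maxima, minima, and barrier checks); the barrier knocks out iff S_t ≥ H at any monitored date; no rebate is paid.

price = 48.2365

No-arbitrage gives p* = (R−d)/(u−d) = 0.7229: enumerate every path, weight its payoff by its p*-probability, and discount by R^5.
Enumerate all 2^5 = 32 price paths (U = up ×1.47, D = down ×0.64); each path with k up-moves has probability p*^k·(1−p*)^(5−k).
DDDDD: M=123.5200, payoff=0.0000, prob=0.001634
UDDDD: M=283.7100, payoff=0.0000, prob=0.004263
DUDDD: M=181.5744, payoff=0.0000, prob=0.004263
UUDDD: M=417.0537, payoff=0.0000, prob=0.011120
DDUDD: M=123.5200, payoff=0.0000, prob=0.004263
UDUDD: M=283.7100, payoff=0.0000, prob=0.011120
DUUDD: M=266.9144, payoff=0.0000, prob=0.011120
UUUDD: M=613.0689, payoff=72.2630, prob=0.029008
DDDUD: M=123.5200, payoff=0.0000, prob=0.004263
UDDUD: M=283.7100, payoff=0.0000, prob=0.011120
DUDUD: M=181.5744, payoff=0.0000, prob=0.011120
UUDUD: M=417.0537, payoff=72.2630, prob=0.029008
DDUUD: M=170.8252, payoff=0.0000, prob=0.011120
UDUUD: M=392.3641, payoff=72.2630, prob=0.029008
DUUUD: M=392.3641, payoff=72.2630, prob=0.029008
UUUUD: M=901.2113, payoff=0.0000, prob=0.075673
DDDDU: M=123.5200, payoff=0.0000, prob=0.004263
UDDDU: M=283.7100, payoff=0.0000, prob=0.011120
DUDDU: M=181.5744, payoff=0.0000, prob=0.011120
UUDDU: M=417.0537, payoff=72.2630, prob=0.029008
DDUDU: M=123.5200, payoff=0.0000, prob=0.011120
UDUDU: M=283.7100, payoff=72.2630, prob=0.029008
DUUDU: M=266.9144, payoff=72.2630, prob=0.029008
UUUDU: M=613.0689, payoff=397.9253, prob=0.075673
DDDUU: M=123.5200, payoff=0.0000, prob=0.011120
UDDUU: M=283.7100, payoff=72.2630, prob=0.029008
DUDUU: M=251.1130, payoff=72.2630, prob=0.029008
UUDUU: M=576.7753, payoff=397.9253, prob=0.075673
DDUUU: M=251.1130, payoff=72.2630, prob=0.029008
UDUUU: M=576.7753, payoff=397.9253, prob=0.075673
DUUUU: M=576.7753, payoff=397.9253, prob=0.075673
UUUUU: M=1324.7807, payoff=0.0000, prob=0.197408
Price = Σ prob·payoff / R^5 = 141.411306 / 2.931625 = 48.2365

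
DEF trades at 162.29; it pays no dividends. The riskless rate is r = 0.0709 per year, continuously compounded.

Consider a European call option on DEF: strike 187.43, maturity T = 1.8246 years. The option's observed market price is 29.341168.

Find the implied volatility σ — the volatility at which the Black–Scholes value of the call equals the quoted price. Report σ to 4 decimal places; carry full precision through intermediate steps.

At σ = 0.3497 the Black–Scholes value reproduces the quote:
σ√T = 0.3497·√1.8246 = 0.472367
d₁ = (ln(S/K) + (r+σ²/2)T) / (σ√T) = (ln(162.29/187.43) + (0.0709+0.3497²/2)·1.8246) / 0.472367 = (-0.144021 + 0.240929) / 0.472367 = 0.205156
d₂ = d₁ − σ√T = 0.205156 − 0.472367 = -0.267211
e^{−rT} = 0.878654
N(d₁) = 0.581275,  N(d₂) = 0.394653
V = S·N(d₁) − K·e^{−rT}·N(d₂) = 94.335086 − 64.993918 = 29.341168 (the observed quote) — the price is monotone increasing in volatility, hence this σ is the only solution

sigma = 0.3497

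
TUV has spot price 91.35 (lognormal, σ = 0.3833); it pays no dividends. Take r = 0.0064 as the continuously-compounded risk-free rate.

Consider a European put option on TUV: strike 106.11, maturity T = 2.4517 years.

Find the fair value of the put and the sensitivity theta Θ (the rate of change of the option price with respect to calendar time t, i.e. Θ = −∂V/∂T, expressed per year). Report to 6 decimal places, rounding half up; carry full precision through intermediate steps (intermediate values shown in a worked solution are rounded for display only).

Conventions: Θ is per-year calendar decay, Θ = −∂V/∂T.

price = 30.204199
Θ = -3.979752

σ√T = 0.3833·√2.4517 = 0.600168
d₁ = (ln(S/K) + (r+σ²/2)T) / (σ√T) = (ln(91.35/106.11) + (0.0064+0.3833²/2)·2.4517) / 0.600168 = (-0.149778 + 0.195791) / 0.600168 = 0.076668
d₂ = d₁ − σ√T = 0.076668 − 0.600168 = -0.523500
e^{−rT} = 0.984432
N(−d₁) = 0.469444,  N(−d₂) = 0.699687
Put price V = K·e^{−rT}·N(−d₂) − S·N(−d₁) = 73.087908 − 42.883709 = 30.204199
φ(d₁) = (1/√(2π))·e^{−d₁²/2} = 0.397772
Θ = −S·φ(d₁)·σ/(2√T) + r·K·e^{−rT}·N(−d₂) = −4.447515 + 0.467763 = -3.979752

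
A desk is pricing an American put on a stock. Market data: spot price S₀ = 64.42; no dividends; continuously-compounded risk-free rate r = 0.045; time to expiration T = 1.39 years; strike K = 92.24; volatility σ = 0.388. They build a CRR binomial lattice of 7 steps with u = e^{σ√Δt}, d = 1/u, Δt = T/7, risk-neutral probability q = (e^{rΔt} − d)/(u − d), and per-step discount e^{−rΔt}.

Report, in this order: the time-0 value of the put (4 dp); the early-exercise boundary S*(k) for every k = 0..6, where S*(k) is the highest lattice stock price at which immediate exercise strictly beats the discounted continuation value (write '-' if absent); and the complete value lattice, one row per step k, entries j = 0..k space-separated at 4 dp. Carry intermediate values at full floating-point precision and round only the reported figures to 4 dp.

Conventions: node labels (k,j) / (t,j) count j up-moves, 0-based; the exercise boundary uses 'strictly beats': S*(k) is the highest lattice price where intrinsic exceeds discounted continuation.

params: Δt=0.19857 u=1.18874 d=0.84122 q=0.48271 e^(-rΔt)=0.99110
t_7 payoffs: 73.0356 65.1020 53.8909 38.0484 15.6611 0.0000 0.0000 0.0000
t_6: node(6,0) S=22.8291 payoff=69.4109 vs cont=68.5903 → 69.4109 [stop]  node(6,1) S=32.2601 payoff=59.9799 vs cont=59.1593 → 59.9799 [stop]  node(6,2) S=45.5872 payoff=46.6528 vs cont=45.8322 → 46.6528 [stop]  node(6,3) S=64.4200 payoff=27.8200 vs cont=26.9994 → 27.8200 [stop]  node(6,4) S=91.0328 payoff=1.2072 vs cont=8.0292 → 8.0292 [wait]  node(6,5) S=128.6398 payoff=0.0000 vs cont=0.0000 → 0.0000 [wait]  node(6,6) S=181.7828 payoff=0.0000 vs cont=0.0000 → 0.0000 [wait]  ⇒ S*(6)=64.4200
t_5: node(5,0) S=27.1380 payoff=65.1020 vs cont=64.2815 → 65.1020 [stop]  node(5,1) S=38.3491 payoff=53.8909 vs cont=53.0704 → 53.8909 [stop]  node(5,2) S=54.1916 payoff=38.0484 vs cont=37.2278 → 38.0484 [stop]  node(5,3) S=76.5789 payoff=15.6611 vs cont=18.1043 → 18.1043 [wait]  node(5,4) S=108.2148 payoff=0.0000 vs cont=4.1165 → 4.1165 [wait]  node(5,5) S=152.9199 payoff=0.0000 vs cont=0.0000 → 0.0000 [wait]  ⇒ S*(5)=54.1916
t_4: node(4,0) S=32.2601 payoff=59.9799 vs cont=59.1593 → 59.9799 [stop]  node(4,1) S=45.5872 payoff=46.6528 vs cont=45.8322 → 46.6528 [stop]  node(4,2) S=64.4200 payoff=27.8200 vs cont=28.1683 → 28.1683 [wait]  node(4,3) S=91.0328 payoff=1.2072 vs cont=11.2512 → 11.2512 [wait]  node(4,4) S=128.6398 payoff=0.0000 vs cont=2.1105 → 2.1105 [wait]  ⇒ S*(4)=45.5872
t_3: node(3,0) S=38.3491 payoff=53.8909 vs cont=53.0704 → 53.8909 [stop]  node(3,1) S=54.1916 payoff=38.0484 vs cont=37.3945 → 38.0484 [stop]  node(3,2) S=76.5789 payoff=15.6611 vs cont=19.8243 → 19.8243 [wait]  node(3,3) S=108.2148 payoff=0.0000 vs cont=6.7780 → 6.7780 [wait]  ⇒ S*(3)=54.1916
t_2: node(2,0) S=45.5872 payoff=46.6528 vs cont=45.8322 → 46.6528 [stop]  node(2,1) S=64.4200 payoff=27.8200 vs cont=28.9912 → 28.9912 [wait]  node(2,2) S=91.0328 payoff=1.2072 vs cont=13.4064 → 13.4064 [wait]  ⇒ S*(2)=45.5872
t_1: node(1,0) S=54.1916 payoff=38.0484 vs cont=37.7882 → 38.0484 [stop]  node(1,1) S=76.5789 payoff=15.6611 vs cont=21.2773 → 21.2773 [wait]  ⇒ S*(1)=54.1916
t_0: node(0,0) S=64.4200 payoff=27.8200 vs cont=29.6863 → 29.6863 [wait]  ⇒ S*(0)=-

price = 29.6863
boundary = - 54.1916 45.5872 54.1916 45.5872 54.1916 64.4200
tree:
29.6863
38.0484 21.2773
46.6528 28.9912 13.4064
53.8909 38.0484 19.8243 6.7780
59.9799 46.6528 28.1683 11.2512 2.1105
65.1020 53.8909 38.0484 18.1043 4.1165 0.0000
69.4109 59.9799 46.6528 27.8200 8.0292 0.0000 0.0000
73.0356 65.1020 53.8909 38.0484 15.6611 0.0000 0.0000 0.0000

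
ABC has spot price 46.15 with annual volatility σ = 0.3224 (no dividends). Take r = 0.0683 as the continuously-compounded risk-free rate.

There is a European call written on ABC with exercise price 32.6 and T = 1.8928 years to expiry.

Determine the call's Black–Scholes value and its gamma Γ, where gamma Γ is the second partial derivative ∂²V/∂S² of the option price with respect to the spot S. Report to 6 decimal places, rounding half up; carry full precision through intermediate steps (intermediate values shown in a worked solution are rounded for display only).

σ√T = 0.3224·√1.8928 = 0.443555
d₁ = (ln(S/K) + (r+σ²/2)T) / (σ√T) = (ln(46.15/32.6) + (0.0683+0.3224²/2)·1.8928) / 0.443555 = (0.347585 + 0.227649) / 0.443555 = 1.296871
d₂ = d₁ − σ√T = 1.296871 − 0.443555 = 0.853316
e^{−rT} = 0.878729
N(d₁) = 0.902662,  N(d₂) = 0.803258
Call price V = S·N(d₁) − K·e^{−rT}·N(d₂) = 41.657859 − 23.010592 = 18.647268
φ(d₁) = (1/√(2π))·e^{−d₁²/2} = 0.172066
Γ = φ(d₁) / (S·σ·√T) = 0.008406

price = 18.647268
Γ = 0.008406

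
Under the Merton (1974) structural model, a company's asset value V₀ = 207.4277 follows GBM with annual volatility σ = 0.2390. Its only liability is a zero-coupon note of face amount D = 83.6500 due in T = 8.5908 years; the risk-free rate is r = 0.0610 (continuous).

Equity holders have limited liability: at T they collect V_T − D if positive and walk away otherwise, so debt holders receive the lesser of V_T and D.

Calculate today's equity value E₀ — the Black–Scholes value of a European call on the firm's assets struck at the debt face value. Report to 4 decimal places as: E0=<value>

Work the structural quantities from V₀ = 207.4277 against face 83.6500:
d₁ = [ln(V₀/D) + (r + σ²/2)T] / (σ√T)
   = [ln(207.4277/83.6500) + (0.0610 + 0.5·0.2390²)·8.5908] / (0.2390·√8.5908)
   = [0.908141 + 0.769396] / 0.700511 = 2.394736
d₂ = d₁ − σ√T = 2.394736 − 0.700511 = 1.694225
N(d₁) = 0.991684,  N(d₂) = 0.954889,  e^(−rT) = 0.592124
E₀ = V₀·N(d₁) − D·e^(−rT)·N(d₂)
   = 207.4277·0.991684 − 83.6500·0.592124·0.954889 = 158.405917

E0=158.4059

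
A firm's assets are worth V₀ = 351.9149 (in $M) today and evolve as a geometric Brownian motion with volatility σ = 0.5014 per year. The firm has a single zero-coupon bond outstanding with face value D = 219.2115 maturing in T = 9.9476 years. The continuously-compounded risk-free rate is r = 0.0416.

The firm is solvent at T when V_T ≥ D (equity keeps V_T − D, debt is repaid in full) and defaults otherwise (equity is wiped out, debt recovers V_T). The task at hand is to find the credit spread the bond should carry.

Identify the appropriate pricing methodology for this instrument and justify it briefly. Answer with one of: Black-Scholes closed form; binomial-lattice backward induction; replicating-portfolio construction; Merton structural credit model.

Key observation: the question is about default risk generated by asset-value dynamics against a debt face of 219.2115 — the structural framework prices exactly that.

framework: Merton structural credit model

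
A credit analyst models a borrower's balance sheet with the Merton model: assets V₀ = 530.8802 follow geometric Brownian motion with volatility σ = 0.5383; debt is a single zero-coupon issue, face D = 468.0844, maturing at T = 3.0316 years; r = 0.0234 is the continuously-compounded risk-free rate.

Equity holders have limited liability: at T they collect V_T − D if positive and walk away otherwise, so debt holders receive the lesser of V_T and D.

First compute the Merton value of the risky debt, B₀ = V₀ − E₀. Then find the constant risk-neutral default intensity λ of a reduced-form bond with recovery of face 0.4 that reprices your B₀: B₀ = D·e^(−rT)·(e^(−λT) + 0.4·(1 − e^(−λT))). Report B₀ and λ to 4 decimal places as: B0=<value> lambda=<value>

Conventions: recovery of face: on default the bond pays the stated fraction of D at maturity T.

B0=305.5448 lambda=0.2278

Apply the equity-as-call identities (strike 468.0844, horizon 3.0316 years):
d₁ = [ln(V₀/D) + (r + σ²/2)T] / (σ√T)
   = [ln(530.8802/468.0844) + (0.0234 + 0.5·0.5383²)·3.0316] / (0.5383·√3.0316)
   = [0.125888 + 0.510168] / 0.937261 = 0.678633
d₂ = d₁ − σ√T = 0.678633 − 0.937261 = -0.258628
N(d₁) = 0.751315,  N(d₂) = 0.397961,  e^(−rT) = 0.931518
E₀ = V₀·N(d₁) − D·e^(−rT)·N(d₂)
   = 530.8802·0.751315 − 468.0844·0.931518·0.397961 = 225.335394
B₀ = V₀ − E₀ = 530.8802 − 225.335394 = 305.544806
e^(−λT) = (B₀·e^(rT)/D − 0.4)/(1 − 0.4) = (305.5448·1.073516/468.0844 − 0.4)/0.6 = 0.50123986
λ = −ln(0.50123986)/3.0316 = 0.227824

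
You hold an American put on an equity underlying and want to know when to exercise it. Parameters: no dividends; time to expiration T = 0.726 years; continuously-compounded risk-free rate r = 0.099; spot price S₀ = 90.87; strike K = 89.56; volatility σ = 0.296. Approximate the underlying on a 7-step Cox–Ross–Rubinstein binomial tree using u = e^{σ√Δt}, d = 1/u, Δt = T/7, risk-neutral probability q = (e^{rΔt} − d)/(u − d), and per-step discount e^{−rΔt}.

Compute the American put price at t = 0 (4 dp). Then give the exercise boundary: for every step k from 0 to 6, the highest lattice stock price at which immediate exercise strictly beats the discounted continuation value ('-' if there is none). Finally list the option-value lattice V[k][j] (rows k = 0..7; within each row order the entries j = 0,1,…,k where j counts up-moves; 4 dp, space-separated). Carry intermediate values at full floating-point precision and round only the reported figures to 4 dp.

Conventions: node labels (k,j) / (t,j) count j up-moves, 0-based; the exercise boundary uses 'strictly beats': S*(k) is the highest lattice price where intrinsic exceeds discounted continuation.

Δt=0.10371, u=1.10002, d=0.90908, q=0.53024, disc=e^(-rΔt)=0.98978
k=7 terminal: V=max(K-S,0) → 42.9345 33.1413 21.2912 6.9522 0.0000 0.0000 0.0000 0.0000
k=6: j=0 S=51.2889 intr=38.2711 cont=37.3562 V=38.2711[EX]; j=1 S=62.0615 intr=27.4985 cont=26.5836 V=27.4985[EX]; j=2 S=75.0968 intr=14.4632 cont=13.5483 V=14.4632[EX]; j=3 S=90.8700 intr=0.0000 cont=3.2325 V=3.2325[hold]; j=4 S=109.9562 intr=0.0000 cont=0.0000 V=0.0000[hold]; j=5 S=133.0511 intr=0.0000 cont=0.0000 V=0.0000[hold]; j=6 S=160.9970 intr=0.0000 cont=0.0000 V=0.0000[hold]  S*(6)=75.0968
k=5: j=0 S=56.4187 intr=33.1413 cont=32.2264 V=33.1413[EX]; j=1 S=68.2688 intr=21.2912 cont=20.3764 V=21.2912[EX]; j=2 S=82.6078 intr=6.9522 cont=8.4214 V=8.4214[hold]; j=3 S=99.9586 intr=0.0000 cont=1.5030 V=1.5030[hold]; j=4 S=120.9537 intr=0.0000 cont=0.0000 V=0.0000[hold]; j=5 S=146.3586 intr=0.0000 cont=0.0000 V=0.0000[hold]  S*(5)=68.2688
k=4: j=0 S=62.0615 intr=27.4985 cont=26.5836 V=27.4985[EX]; j=1 S=75.0968 intr=14.4632 cont=14.3194 V=14.4632[EX]; j=2 S=90.8700 intr=0.0000 cont=4.7044 V=4.7044[hold]; j=3 S=109.9562 intr=0.0000 cont=0.6988 V=0.6988[hold]; j=4 S=133.0511 intr=0.0000 cont=0.0000 V=0.0000[hold]  S*(4)=75.0968
k=3: j=0 S=68.2688 intr=21.2912 cont=20.3764 V=21.2912[EX]; j=1 S=82.6078 intr=6.9522 cont=9.1938 V=9.1938[hold]; j=2 S=99.9586 intr=0.0000 cont=2.5542 V=2.5542[hold]; j=3 S=120.9537 intr=0.0000 cont=0.3249 V=0.3249[hold]  S*(3)=68.2688
k=2: j=0 S=75.0968 intr=14.4632 cont=14.7248 V=14.7248[hold]; j=1 S=90.8700 intr=0.0000 cont=5.6153 V=5.6153[hold]; j=2 S=109.9562 intr=0.0000 cont=1.3581 V=1.3581[hold]  S*(2)=-
k=1: j=0 S=82.6078 intr=6.9522 cont=9.7935 V=9.7935[hold]; j=1 S=99.9586 intr=0.0000 cont=3.3237 V=3.3237[hold]  S*(1)=-
k=0: j=0 S=90.8700 intr=0.0000 cont=6.2979 V=6.2979[hold]  S*(0)=-

price = 6.2979
boundary = - - - 68.2688 75.0968 68.2688 75.0968
tree:
6.2979
9.7935 3.3237
14.7248 5.6153 1.3581
21.2912 9.1938 2.5542 0.3249
27.4985 14.4632 4.7044 0.6988 0.0000
33.1413 21.2912 8.4214 1.5030 0.0000 0.0000
38.2711 27.4985 14.4632 3.2325 0.0000 0.0000 0.0000
42.9345 33.1413 21.2912 6.9522 0.0000 0.0000 0.0000 0.0000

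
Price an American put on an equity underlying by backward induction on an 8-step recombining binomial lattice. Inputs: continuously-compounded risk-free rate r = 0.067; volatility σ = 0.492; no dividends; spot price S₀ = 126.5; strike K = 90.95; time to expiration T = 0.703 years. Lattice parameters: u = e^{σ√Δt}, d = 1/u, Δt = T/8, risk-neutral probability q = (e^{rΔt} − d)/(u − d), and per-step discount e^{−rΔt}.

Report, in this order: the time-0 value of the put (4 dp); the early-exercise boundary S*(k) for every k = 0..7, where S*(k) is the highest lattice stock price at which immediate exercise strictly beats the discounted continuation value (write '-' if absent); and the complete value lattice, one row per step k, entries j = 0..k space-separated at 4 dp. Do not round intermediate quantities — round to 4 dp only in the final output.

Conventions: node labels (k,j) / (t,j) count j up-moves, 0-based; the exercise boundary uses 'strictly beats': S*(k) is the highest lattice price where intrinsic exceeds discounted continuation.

Δt=0.08787, u=1.15702, d=0.86429, q=0.48377, disc=e^(-rΔt)=0.99413
k=8 terminal: V=max(K-S,0) → 51.5618 38.2213 20.3624 0.0000 0.0000 0.0000 0.0000 0.0000 0.0000
k=7: j=0 S=45.5729 intr=45.3771 cont=44.8432 V=45.3771[EX]; j=1 S=61.0081 intr=29.9419 cont=29.4080 V=29.9419[EX]; j=2 S=81.6712 intr=9.2788 cont=10.4499 V=10.4499[hold]; j=3 S=109.3327 intr=0.0000 cont=0.0000 V=0.0000[hold]; j=4 S=146.3629 intr=0.0000 cont=0.0000 V=0.0000[hold]; j=5 S=195.9351 intr=0.0000 cont=0.0000 V=0.0000[hold]; j=6 S=262.2971 intr=0.0000 cont=0.0000 V=0.0000[hold]; j=7 S=351.1354 intr=0.0000 cont=0.0000 V=0.0000[hold]  S*(7)=61.0081
k=6: j=0 S=52.7287 intr=38.2213 cont=37.6874 V=38.2213[EX]; j=1 S=70.5876 intr=20.3624 cont=20.3917 V=20.3917[hold]; j=2 S=94.4951 intr=0.0000 cont=5.3628 V=5.3628[hold]; j=3 S=126.5000 intr=0.0000 cont=0.0000 V=0.0000[hold]; j=4 S=169.3447 intr=0.0000 cont=0.0000 V=0.0000[hold]; j=5 S=226.7007 intr=0.0000 cont=0.0000 V=0.0000[hold]; j=6 S=303.4828 intr=0.0000 cont=0.0000 V=0.0000[hold]  S*(6)=52.7287
k=5: j=0 S=61.0081 intr=29.9419 cont=29.4221 V=29.9419[EX]; j=1 S=81.6712 intr=9.2788 cont=13.0441 V=13.0441[hold]; j=2 S=109.3327 intr=0.0000 cont=2.7522 V=2.7522[hold]; j=3 S=146.3629 intr=0.0000 cont=0.0000 V=0.0000[hold]; j=4 S=195.9351 intr=0.0000 cont=0.0000 V=0.0000[hold]; j=5 S=262.2971 intr=0.0000 cont=0.0000 V=0.0000[hold]  S*(5)=61.0081
k=4: j=0 S=70.5876 intr=20.3624 cont=21.6394 V=21.6394[hold]; j=1 S=94.4951 intr=0.0000 cont=8.0178 V=8.0178[hold]; j=2 S=126.5000 intr=0.0000 cont=1.4124 V=1.4124[hold]; j=3 S=169.3447 intr=0.0000 cont=0.0000 V=0.0000[hold]; j=4 S=226.7007 intr=0.0000 cont=0.0000 V=0.0000[hold]  S*(4)=-
k=3: j=0 S=81.6712 intr=9.2788 cont=14.9612 V=14.9612[hold]; j=1 S=109.3327 intr=0.0000 cont=4.7940 V=4.7940[hold]; j=2 S=146.3629 intr=0.0000 cont=0.7248 V=0.7248[hold]; j=3 S=195.9351 intr=0.0000 cont=0.0000 V=0.0000[hold]  S*(3)=-
k=2: j=0 S=94.4951 intr=0.0000 cont=9.9836 V=9.9836[hold]; j=1 S=126.5000 intr=0.0000 cont=2.8088 V=2.8088[hold]; j=2 S=169.3447 intr=0.0000 cont=0.3720 V=0.3720[hold]  S*(2)=-
k=1: j=0 S=109.3327 intr=0.0000 cont=6.4744 V=6.4744[hold]; j=1 S=146.3629 intr=0.0000 cont=1.6204 V=1.6204[hold]  S*(1)=-
k=0: j=0 S=126.5000 intr=0.0000 cont=4.1019 V=4.1019[hold]  S*(0)=-

price = 4.1019
boundary = - - - - - 61.0081 52.7287 61.0081
tree:
4.1019
6.4744 1.6204
9.9836 2.8088 0.3720
14.9612 4.7940 0.7248 0.0000
21.6394 8.0178 1.4124 0.0000 0.0000
29.9419 13.0441 2.7522 0.0000 0.0000 0.0000
38.2213 20.3917 5.3628 0.0000 0.0000 0.0000 0.0000
45.3771 29.9419 10.4499 0.0000 0.0000 0.0000 0.0000 0.0000
51.5618 38.2213 20.3624 0.0000 0.0000 0.0000 0.0000 0.0000 0.0000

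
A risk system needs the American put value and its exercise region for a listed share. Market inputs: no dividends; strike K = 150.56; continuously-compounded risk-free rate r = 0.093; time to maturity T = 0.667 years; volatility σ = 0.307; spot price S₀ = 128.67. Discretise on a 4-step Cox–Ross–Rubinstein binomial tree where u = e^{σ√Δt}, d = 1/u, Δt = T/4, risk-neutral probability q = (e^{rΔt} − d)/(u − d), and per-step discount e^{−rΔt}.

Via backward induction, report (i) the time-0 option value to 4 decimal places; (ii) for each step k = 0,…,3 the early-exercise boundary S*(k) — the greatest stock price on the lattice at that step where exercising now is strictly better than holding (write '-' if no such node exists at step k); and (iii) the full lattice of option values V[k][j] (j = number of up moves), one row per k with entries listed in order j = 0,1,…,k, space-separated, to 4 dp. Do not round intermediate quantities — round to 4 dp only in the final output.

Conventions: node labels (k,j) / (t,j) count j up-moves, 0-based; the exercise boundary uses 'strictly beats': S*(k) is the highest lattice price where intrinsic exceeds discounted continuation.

params: Δt=0.16675 u=1.13356 d=0.88218 q=0.53087 e^(-rΔt)=0.98461
t_4 payoffs: 72.6311 50.4245 21.8900 0.0000 0.0000
t_3: node(3,0) S=88.3371 payoff=62.2229 vs cont=59.9061 → 62.2229 [stop]  node(3,1) S=113.5096 payoff=37.0504 vs cont=34.7336 → 37.0504 [stop]  node(3,2) S=145.8552 payoff=4.7048 vs cont=10.1112 → 10.1112 [wait]  node(3,3) S=187.4180 payoff=0.0000 vs cont=0.0000 → 0.0000 [wait]  ⇒ S*(3)=113.5096
t_2: node(2,0) S=100.1355 payoff=50.4245 vs cont=48.1077 → 50.4245 [stop]  node(2,1) S=128.6700 payoff=21.8900 vs cont=22.3991 → 22.3991 [wait]  node(2,2) S=165.3357 payoff=0.0000 vs cont=4.6705 → 4.6705 [wait]  ⇒ S*(2)=100.1355
t_1: node(1,0) S=113.5096 payoff=37.0504 vs cont=34.9997 → 37.0504 [stop]  node(1,1) S=145.8552 payoff=4.7048 vs cont=12.7877 → 12.7877 [wait]  ⇒ S*(1)=113.5096
t_0: node(0,0) S=128.6700 payoff=21.8900 vs cont=23.7981 → 23.7981 [wait]  ⇒ S*(0)=-

price = 23.7981
boundary = - 113.5096 100.1355 113.5096
tree:
23.7981
37.0504 12.7877
50.4245 22.3991 4.6705
62.2229 37.0504 10.1112 0.0000
72.6311 50.4245 21.8900 0.0000 0.0000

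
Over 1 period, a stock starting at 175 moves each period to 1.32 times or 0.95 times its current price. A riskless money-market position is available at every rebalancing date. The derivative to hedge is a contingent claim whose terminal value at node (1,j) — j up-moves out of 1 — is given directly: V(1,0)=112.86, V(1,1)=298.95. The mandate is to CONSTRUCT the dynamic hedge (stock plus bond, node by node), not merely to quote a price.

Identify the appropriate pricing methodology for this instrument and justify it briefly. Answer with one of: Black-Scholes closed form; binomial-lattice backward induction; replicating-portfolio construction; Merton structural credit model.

Key observation: the task asks for the hedge itself — share and bond holdings at every node of the 1-period tree on spot 175 with factors 1.32/0.95 — which is exactly what the replicating-portfolio construction produces.

framework: replicating-portfolio construction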